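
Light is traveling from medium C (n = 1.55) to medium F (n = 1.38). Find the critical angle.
θc = arcsin(n₂/n₁) = 62.91°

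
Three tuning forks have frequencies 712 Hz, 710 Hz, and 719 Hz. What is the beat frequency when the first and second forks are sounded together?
2 Hz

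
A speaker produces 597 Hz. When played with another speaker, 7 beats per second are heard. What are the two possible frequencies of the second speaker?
f₂ = 597 ± 7 Hz → 604 Hz or 590 Hz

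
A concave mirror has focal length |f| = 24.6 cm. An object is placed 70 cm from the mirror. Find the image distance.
f = +24.6 cm (concave); 1/di = 1/f − 1/do → di = 37.93 cm (real image, in front of mirror)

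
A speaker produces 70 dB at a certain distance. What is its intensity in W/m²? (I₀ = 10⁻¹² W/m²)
I = I₀·10^(β/10) = 1.00 × 10⁻⁵ W/m²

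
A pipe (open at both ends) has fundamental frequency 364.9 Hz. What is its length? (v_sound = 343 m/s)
L = v/(2f₁) = 0.47 m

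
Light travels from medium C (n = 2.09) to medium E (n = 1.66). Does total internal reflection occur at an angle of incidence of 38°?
θc = arcsin(n₂/n₁) = 52.59°; 38° < θc, so no — the ray refracts.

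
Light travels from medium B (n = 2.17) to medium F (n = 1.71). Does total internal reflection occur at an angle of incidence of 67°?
θc = arcsin(n₂/n₁) = 52°; 67° > θc, so yes — total internal reflection.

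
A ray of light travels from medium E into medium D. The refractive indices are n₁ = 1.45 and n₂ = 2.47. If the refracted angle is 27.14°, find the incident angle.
sin θ₁ = (n₂/n₁)·sin θ₂ → θ₁ = 50.99°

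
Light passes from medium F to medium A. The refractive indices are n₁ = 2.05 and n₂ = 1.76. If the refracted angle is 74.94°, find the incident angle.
sin θ₁ = (n₂/n₁)·sin θ₂ → θ₁ = 56°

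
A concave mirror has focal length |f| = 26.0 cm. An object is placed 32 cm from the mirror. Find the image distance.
f = +26.0 cm (concave); 1/di = 1/f − 1/do → di = 138.7 cm (real image, in front of mirror)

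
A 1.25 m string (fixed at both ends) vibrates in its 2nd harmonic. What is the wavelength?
λₙ = 2L/n = 1.25 m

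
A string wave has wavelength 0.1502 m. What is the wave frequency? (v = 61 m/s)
f = v/λ = 406.1 Hz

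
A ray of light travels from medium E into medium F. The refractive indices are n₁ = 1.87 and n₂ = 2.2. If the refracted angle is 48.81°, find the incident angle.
sin θ₁ = (n₂/n₁)·sin θ₂ → θ₁ = 62.29°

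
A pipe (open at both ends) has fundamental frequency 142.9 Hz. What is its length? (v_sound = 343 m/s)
L = v/(2f₁) = 1.2 m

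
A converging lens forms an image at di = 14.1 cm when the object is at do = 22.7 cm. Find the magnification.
M = −di/do = -0.6211 (inverted image)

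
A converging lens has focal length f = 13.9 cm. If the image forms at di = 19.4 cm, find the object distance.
1/do = 1/f − 1/di → do = 49.03 cm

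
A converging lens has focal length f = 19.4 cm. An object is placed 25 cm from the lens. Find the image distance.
1/di = 1/f − 1/do → di = 86.61 cm (real image)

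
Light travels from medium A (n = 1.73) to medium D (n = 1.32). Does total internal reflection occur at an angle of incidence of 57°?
θc = arcsin(n₂/n₁) = 49.73°; 57° > θc, so yes — total internal reflection.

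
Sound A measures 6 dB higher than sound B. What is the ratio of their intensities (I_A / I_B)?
I_A/I_B = 10^(Δβ/10) = 3.981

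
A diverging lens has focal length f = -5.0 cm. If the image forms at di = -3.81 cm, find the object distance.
1/do = 1/f − 1/di → do = 16.01 cm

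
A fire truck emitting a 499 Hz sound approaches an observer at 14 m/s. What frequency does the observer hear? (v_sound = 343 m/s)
f_obs = f·v/(v − v_s) = 520.2 Hz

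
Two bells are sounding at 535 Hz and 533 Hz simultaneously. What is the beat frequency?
2 Hz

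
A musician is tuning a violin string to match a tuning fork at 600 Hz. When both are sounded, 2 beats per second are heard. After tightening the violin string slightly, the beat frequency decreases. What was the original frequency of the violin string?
598 Hz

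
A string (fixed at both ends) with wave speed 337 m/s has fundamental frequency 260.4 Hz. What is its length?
L = v/(2f₁) = 0.6471 m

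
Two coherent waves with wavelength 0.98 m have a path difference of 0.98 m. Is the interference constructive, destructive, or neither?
constructive — path difference = 1λ, a whole number of wavelengths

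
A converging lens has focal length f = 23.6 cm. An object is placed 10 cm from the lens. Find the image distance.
1/di = 1/f − 1/do → di = -17.35 cm (virtual image)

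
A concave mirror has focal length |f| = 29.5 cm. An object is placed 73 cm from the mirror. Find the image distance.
f = +29.5 cm (concave); 1/di = 1/f − 1/do → di = 49.51 cm (real image, in front of mirror)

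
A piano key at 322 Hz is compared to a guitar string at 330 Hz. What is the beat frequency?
8 Hz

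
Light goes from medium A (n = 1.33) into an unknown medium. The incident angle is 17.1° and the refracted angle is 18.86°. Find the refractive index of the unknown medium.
n₂ = n₁·sin θ₁ / sin θ₂ = 1.21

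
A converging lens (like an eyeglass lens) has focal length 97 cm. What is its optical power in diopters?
P = 1/f = 1.031 D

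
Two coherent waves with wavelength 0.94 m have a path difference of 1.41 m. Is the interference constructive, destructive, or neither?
destructive — path difference = 1.5λ, an odd multiple of λ/2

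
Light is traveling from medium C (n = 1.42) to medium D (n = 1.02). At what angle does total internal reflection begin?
θc = arcsin(n₂/n₁) = 45.92°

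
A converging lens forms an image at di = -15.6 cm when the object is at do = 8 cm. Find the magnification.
M = −di/do = 1.95 (upright image)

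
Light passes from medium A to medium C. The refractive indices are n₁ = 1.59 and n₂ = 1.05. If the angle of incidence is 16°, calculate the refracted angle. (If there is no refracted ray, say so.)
sin θ₂ = (n₁/n₂)·sin θ₁ = 0.4174 → θ₂ = 24.67°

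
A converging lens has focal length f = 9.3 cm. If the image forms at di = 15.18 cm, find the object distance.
1/do = 1/f − 1/di → do = 24.01 cm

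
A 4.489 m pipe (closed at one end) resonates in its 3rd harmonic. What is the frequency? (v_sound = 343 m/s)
fₙ = nv/(4L) = 57.31 Hz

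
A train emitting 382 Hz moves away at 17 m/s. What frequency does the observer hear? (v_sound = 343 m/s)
f_obs = f·v/(v + v_s) = 364 Hz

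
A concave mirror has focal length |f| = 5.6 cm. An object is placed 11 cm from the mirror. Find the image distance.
f = +5.6 cm (concave); 1/di = 1/f − 1/do → di = 11.41 cm (real image, in front of mirror)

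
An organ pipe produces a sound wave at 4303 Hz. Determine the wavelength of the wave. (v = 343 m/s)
λ = v/f = 0.07971 m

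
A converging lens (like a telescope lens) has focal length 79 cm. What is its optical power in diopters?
P = 1/f = 1.266 D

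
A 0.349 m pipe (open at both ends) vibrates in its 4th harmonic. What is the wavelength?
λₙ = 2L/n = 0.1745 m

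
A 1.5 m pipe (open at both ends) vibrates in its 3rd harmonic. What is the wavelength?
λₙ = 2L/n = 1 m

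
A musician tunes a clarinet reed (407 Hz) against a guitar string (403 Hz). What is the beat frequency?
4 Hz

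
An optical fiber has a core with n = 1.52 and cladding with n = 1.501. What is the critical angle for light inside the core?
θc = arcsin(n_cladding/n_core) = 80.93°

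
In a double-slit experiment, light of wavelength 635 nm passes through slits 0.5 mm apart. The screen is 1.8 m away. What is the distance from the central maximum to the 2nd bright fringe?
y = mλL/d = 4.572 mm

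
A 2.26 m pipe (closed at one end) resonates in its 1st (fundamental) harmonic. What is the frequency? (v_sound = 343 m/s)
fₙ = nv/(4L) = 37.94 Hz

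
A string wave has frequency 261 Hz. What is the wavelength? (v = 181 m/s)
λ = v/f = 0.6935 m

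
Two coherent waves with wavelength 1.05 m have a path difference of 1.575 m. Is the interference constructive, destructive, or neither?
destructive — path difference = 1.5λ, an odd multiple of λ/2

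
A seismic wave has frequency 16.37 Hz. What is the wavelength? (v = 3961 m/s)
λ = v/f = 242 m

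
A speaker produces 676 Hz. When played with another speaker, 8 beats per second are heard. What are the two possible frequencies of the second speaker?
f₂ = 676 ± 8 Hz → 684 Hz or 668 Hz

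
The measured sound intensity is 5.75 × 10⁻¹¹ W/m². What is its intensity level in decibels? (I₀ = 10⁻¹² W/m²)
β = 10·log₁₀(I/I₀) = 17.6 dB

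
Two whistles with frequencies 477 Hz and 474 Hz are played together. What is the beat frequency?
3 Hz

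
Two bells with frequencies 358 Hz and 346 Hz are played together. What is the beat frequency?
12 Hz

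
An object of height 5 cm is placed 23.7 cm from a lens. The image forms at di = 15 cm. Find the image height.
hi = (-di/do) × ho = -3.165 cm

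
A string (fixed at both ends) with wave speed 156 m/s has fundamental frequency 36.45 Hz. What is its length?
L = v/(2f₁) = 2.14 m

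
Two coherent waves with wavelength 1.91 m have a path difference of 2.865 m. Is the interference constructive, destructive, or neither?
destructive — path difference = 1.5λ, an odd multiple of λ/2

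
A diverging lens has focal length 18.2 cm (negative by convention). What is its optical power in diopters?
P = 1/f = -5.495 D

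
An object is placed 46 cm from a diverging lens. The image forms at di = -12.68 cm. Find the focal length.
1/f = 1/do + 1/di → f = -17.51 cm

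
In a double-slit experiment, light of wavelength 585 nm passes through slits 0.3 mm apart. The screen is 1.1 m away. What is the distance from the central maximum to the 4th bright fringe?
y = mλL/d = 8.58 mm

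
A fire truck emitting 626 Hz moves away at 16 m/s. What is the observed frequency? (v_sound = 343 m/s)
f_obs = f·v/(v + v_s) = 598.1 Hz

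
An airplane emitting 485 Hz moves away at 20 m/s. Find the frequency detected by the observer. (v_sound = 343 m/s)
f_obs = f·v/(v + v_s) = 458.3 Hz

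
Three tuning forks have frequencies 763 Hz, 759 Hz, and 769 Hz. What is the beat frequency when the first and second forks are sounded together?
4 Hz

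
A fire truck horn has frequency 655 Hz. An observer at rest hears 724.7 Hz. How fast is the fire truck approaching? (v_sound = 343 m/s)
v_s = v·(1 − f/f_obs) = 32.99 m/s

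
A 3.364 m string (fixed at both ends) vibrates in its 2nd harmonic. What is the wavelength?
λₙ = 2L/n = 3.364 m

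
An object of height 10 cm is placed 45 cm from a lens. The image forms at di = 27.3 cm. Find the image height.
hi = (-di/do) × ho = -6.067 cm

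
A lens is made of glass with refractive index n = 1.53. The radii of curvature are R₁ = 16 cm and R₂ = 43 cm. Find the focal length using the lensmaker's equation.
1/f = (n − 1)(1/R₁ − 1/R₂) → f = 48.08 cm (converging lens)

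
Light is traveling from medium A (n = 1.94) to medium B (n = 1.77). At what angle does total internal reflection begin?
θc = arcsin(n₂/n₁) = 65.84°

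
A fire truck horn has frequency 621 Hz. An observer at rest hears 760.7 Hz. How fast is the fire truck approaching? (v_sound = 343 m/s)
v_s = v·(1 − f/f_obs) = 62.99 m/s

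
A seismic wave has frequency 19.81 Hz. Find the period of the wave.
T = 1/f = 0.05048 s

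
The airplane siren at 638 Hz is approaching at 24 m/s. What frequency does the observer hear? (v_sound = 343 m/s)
f_obs = f·v/(v − v_s) = 686 Hz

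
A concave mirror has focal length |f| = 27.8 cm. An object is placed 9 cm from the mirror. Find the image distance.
f = +27.8 cm (concave); 1/di = 1/f − 1/do → di = -13.31 cm (virtual image, behind mirror)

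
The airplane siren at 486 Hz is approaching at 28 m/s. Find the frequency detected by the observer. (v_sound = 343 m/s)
f_obs = f·v/(v − v_s) = 529.2 Hz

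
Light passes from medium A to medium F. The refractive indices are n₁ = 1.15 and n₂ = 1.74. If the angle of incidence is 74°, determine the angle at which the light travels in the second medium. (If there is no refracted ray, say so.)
sin θ₂ = (n₁/n₂)·sin θ₁ = 0.6353 → θ₂ = 39.44°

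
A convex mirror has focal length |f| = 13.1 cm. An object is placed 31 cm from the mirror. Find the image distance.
f = −13.1 cm (convex); 1/di = 1/f − 1/do → di = -9.209 cm (virtual image, behind mirror)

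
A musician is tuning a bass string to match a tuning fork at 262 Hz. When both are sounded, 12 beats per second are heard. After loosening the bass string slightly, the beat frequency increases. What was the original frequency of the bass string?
250 Hz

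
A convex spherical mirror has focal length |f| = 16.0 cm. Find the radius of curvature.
R = 2|f| = 32 cm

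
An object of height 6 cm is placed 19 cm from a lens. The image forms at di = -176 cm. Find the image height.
hi = (-di/do) × ho = 55.58 cm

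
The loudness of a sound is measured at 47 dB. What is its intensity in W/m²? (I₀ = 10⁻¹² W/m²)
I = I₀·10^(β/10) = 5.01 × 10⁻⁸ W/m²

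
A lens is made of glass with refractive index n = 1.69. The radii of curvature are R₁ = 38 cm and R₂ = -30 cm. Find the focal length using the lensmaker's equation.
1/f = (n − 1)(1/R₁ − 1/R₂) → f = 24.3 cm (converging lens)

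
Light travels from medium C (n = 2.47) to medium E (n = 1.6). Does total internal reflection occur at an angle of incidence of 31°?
θc = arcsin(n₂/n₁) = 40.37°; 31° < θc, so no — the ray refracts.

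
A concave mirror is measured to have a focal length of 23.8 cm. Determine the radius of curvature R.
R = 2|f| = 47.6 cm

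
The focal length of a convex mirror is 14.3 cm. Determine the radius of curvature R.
R = 2|f| = 28.6 cm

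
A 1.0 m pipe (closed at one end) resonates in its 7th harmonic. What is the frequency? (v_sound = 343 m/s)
fₙ = nv/(4L) = 600.2 Hz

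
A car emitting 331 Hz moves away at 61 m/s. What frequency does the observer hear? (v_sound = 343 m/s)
f_obs = f·v/(v + v_s) = 281 Hz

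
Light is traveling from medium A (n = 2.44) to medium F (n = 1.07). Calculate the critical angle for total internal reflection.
θc = arcsin(n₂/n₁) = 26.01°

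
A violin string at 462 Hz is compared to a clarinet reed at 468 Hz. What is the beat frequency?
6 Hz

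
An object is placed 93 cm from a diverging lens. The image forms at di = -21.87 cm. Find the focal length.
1/f = 1/do + 1/di → f = -28.59 cm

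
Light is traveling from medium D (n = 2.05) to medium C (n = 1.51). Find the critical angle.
θc = arcsin(n₂/n₁) = 47.44°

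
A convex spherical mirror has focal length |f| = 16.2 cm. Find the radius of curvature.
R = 2|f| = 32.4 cm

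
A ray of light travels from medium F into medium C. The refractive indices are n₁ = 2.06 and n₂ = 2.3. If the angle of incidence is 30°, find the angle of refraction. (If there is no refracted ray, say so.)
sin θ₂ = (n₁/n₂)·sin θ₁ = 0.4478 → θ₂ = 26.6°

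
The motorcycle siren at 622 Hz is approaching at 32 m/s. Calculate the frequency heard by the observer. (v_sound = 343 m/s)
f_obs = f·v/(v − v_s) = 686 Hz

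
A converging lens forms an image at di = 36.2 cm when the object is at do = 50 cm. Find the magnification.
M = −di/do = -0.724 (inverted image)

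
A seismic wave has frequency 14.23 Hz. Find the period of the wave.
T = 1/f = 0.07027 s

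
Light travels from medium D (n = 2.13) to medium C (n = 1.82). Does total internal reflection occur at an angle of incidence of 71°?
θc = arcsin(n₂/n₁) = 58.7°; 71° > θc, so yes — total internal reflection.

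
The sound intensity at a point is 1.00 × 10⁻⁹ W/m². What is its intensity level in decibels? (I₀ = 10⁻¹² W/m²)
β = 10·log₁₀(I/I₀) = 30 dB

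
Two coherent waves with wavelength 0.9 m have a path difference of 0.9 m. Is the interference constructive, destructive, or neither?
constructive — path difference = 1λ, a whole number of wavelengths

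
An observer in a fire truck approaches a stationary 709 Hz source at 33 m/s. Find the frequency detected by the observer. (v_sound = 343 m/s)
f_obs = f·(v + v_o)/v = 777.2 Hz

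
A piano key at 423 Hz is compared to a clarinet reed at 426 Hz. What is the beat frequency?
3 Hz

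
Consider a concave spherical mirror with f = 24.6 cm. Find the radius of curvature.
R = 2|f| = 49.2 cm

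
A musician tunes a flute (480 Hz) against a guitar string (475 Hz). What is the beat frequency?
5 Hz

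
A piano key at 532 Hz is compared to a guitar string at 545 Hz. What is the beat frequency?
13 Hz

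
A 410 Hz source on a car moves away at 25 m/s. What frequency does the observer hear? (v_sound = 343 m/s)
f_obs = f·v/(v + v_s) = 382.1 Hz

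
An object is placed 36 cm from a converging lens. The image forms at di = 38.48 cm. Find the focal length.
1/f = 1/do + 1/di → f = 18.6 cm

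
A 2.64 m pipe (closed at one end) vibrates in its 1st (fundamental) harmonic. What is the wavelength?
λₙ = 4L/n = 10.56 m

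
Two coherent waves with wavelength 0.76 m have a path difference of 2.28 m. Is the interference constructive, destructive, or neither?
constructive — path difference = 3λ, a whole number of wavelengths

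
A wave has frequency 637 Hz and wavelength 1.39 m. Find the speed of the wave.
v = fλ = 885.4 m/s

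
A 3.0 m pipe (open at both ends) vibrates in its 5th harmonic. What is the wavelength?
λₙ = 2L/n = 1.2 m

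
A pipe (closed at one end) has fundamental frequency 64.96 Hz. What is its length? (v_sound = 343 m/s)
L = v/(4f₁) = 1.32 m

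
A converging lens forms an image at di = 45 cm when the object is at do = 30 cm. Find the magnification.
M = −di/do = -1.5 (inverted image)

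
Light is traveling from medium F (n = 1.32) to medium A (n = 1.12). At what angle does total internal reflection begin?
θc = arcsin(n₂/n₁) = 58.05°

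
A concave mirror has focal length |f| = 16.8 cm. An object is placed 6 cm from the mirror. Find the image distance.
f = +16.8 cm (concave); 1/di = 1/f − 1/do → di = -9.333 cm (virtual image, behind mirror)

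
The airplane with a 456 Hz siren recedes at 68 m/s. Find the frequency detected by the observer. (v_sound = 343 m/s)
f_obs = f·v/(v + v_s) = 380.6 Hz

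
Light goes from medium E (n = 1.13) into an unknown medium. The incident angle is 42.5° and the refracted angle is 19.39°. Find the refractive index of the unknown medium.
n₂ = n₁·sin θ₁ / sin θ₂ = 2.299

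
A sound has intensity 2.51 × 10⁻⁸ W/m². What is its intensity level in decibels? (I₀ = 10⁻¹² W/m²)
β = 10·log₁₀(I/I₀) = 44 dB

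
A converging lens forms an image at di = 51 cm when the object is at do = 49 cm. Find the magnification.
M = −di/do = -1.041 (inverted image)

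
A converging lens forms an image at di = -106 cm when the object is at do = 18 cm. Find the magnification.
M = −di/do = 5.889 (upright image)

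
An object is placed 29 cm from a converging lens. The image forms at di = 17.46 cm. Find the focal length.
1/f = 1/do + 1/di → f = 10.9 cm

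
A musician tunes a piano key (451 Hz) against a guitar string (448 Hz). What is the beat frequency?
3 Hz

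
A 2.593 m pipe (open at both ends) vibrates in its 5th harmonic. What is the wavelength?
λₙ = 2L/n = 1.037 m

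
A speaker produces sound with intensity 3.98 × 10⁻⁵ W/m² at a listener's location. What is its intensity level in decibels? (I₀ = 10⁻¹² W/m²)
β = 10·log₁₀(I/I₀) = 76 dB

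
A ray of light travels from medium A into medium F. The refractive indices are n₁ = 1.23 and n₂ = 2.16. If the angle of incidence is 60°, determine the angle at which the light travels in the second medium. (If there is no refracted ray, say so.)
sin θ₂ = (n₁/n₂)·sin θ₁ = 0.4932 → θ₂ = 29.55°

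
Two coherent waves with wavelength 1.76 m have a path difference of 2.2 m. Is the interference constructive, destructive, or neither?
neither (partial) — path difference = 1.25λ, neither a whole number of wavelengths nor an odd multiple of λ/2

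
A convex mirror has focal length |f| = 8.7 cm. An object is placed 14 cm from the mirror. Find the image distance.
f = −8.7 cm (convex); 1/di = 1/f − 1/do → di = -5.366 cm (virtual image, behind mirror)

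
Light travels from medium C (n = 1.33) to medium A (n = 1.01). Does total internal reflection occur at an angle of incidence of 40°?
θc = arcsin(n₂/n₁) = 49.41°; 40° < θc, so no — the ray refracts.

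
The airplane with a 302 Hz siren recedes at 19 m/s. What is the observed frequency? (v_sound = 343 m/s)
f_obs = f·v/(v + v_s) = 286.1 Hz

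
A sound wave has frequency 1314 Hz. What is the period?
T = 1/f = 7.610 × 10⁻⁴ s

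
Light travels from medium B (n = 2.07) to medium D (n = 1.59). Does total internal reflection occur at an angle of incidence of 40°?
θc = arcsin(n₂/n₁) = 50.19°; 40° < θc, so no — the ray refracts.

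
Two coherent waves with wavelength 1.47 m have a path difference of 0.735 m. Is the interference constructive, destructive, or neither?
destructive — path difference = 0.5λ, an odd multiple of λ/2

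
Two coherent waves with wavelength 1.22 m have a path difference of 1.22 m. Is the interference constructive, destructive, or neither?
constructive — path difference = 1λ, a whole number of wavelengths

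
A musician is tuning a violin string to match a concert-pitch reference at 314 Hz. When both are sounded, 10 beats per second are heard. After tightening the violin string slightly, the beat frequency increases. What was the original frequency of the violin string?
324 Hz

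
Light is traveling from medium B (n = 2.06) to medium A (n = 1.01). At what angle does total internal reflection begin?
θc = arcsin(n₂/n₁) = 29.36°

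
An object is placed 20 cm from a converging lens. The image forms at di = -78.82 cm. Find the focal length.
1/f = 1/do + 1/di → f = 26.8 cm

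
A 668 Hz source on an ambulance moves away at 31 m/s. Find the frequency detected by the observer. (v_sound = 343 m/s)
f_obs = f·v/(v + v_s) = 612.6 Hz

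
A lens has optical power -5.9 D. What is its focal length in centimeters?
f = 1/P = -16.95 cm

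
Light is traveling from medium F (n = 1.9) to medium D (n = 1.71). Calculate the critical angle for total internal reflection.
θc = arcsin(n₂/n₁) = 64.16°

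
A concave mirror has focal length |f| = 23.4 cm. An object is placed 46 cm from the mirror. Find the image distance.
f = +23.4 cm (concave); 1/di = 1/f − 1/do → di = 47.63 cm (real image, in front of mirror)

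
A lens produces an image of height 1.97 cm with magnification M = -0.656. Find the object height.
ho = |hi|/|M| = 3.003 cm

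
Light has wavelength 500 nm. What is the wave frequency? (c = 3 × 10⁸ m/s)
f = c/λ = 6.000 × 10¹⁴ Hz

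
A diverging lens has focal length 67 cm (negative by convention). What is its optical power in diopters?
P = 1/f = -1.493 D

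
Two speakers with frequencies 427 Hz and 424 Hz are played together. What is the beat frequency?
3 Hz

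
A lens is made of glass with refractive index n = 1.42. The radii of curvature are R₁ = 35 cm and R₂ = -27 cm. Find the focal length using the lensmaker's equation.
1/f = (n − 1)(1/R₁ − 1/R₂) → f = 36.29 cm (converging lens)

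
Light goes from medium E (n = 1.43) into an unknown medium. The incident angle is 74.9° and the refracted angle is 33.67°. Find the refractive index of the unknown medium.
n₂ = n₁·sin θ₁ / sin θ₂ = 2.49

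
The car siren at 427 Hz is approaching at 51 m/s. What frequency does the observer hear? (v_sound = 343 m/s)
f_obs = f·v/(v − v_s) = 501.6 Hz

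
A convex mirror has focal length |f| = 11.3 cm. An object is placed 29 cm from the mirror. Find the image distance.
f = −11.3 cm (convex); 1/di = 1/f − 1/do → di = -8.132 cm (virtual image, behind mirror)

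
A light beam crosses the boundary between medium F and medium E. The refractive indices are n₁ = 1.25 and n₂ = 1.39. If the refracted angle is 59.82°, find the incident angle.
sin θ₁ = (n₂/n₁)·sin θ₂ → θ₁ = 74°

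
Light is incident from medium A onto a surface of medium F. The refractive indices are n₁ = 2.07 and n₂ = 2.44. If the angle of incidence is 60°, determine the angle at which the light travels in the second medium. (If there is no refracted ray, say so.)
sin θ₂ = (n₁/n₂)·sin θ₁ = 0.7347 → θ₂ = 47.28°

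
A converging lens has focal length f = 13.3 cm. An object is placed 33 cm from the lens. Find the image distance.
1/di = 1/f − 1/do → di = 22.28 cm (real image)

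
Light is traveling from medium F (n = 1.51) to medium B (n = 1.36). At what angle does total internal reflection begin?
θc = arcsin(n₂/n₁) = 64.25°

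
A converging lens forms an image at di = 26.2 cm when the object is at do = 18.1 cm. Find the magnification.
M = −di/do = -1.448 (inverted image)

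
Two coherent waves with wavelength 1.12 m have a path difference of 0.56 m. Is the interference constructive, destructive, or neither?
destructive — path difference = 0.5λ, an odd multiple of λ/2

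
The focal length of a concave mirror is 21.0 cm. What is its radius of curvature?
R = 2|f| = 42 cm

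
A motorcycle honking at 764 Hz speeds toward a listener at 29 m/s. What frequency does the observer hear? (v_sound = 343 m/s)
f_obs = f·v/(v − v_s) = 834.6 Hz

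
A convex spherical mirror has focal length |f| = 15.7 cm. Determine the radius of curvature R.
R = 2|f| = 31.4 cm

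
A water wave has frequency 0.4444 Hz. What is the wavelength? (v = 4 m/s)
λ = v/f = 9.001 m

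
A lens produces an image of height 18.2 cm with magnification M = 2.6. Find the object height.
ho = |hi|/|M| = 7 cm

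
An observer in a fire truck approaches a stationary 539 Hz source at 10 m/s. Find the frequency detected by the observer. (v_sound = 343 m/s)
f_obs = f·(v + v_o)/v = 554.7 Hz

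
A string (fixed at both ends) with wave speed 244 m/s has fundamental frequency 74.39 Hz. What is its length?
L = v/(2f₁) = 1.64 m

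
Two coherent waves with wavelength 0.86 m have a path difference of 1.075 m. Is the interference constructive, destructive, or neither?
neither (partial) — path difference = 1.25λ, neither a whole number of wavelengths nor an odd multiple of λ/2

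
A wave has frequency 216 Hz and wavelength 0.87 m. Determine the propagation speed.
v = fλ = 187.9 m/s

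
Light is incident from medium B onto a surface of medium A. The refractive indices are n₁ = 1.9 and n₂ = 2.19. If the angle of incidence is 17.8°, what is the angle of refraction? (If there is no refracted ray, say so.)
sin θ₂ = (n₁/n₂)·sin θ₁ = 0.2652 → θ₂ = 15.38°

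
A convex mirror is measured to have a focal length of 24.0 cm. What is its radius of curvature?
R = 2|f| = 48 cm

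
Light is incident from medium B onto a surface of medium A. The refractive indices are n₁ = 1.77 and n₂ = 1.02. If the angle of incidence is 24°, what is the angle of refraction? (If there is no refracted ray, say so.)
sin θ₂ = (n₁/n₂)·sin θ₁ = 0.7058 → θ₂ = 44.89°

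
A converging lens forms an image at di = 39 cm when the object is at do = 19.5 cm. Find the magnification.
M = −di/do = -2 (inverted image)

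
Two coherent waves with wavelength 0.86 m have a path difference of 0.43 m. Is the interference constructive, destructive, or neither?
destructive — path difference = 0.5λ, an odd multiple of λ/2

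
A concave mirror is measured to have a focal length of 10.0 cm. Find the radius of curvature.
R = 2|f| = 20 cm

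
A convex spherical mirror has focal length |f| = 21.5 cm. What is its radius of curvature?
R = 2|f| = 43 cm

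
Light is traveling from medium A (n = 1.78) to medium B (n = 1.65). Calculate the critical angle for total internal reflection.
θc = arcsin(n₂/n₁) = 67.97°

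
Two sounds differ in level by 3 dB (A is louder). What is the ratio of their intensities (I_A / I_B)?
I_A/I_B = 10^(Δβ/10) = 1.995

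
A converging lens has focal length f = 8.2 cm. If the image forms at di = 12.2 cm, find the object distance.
1/do = 1/f − 1/di → do = 25.01 cm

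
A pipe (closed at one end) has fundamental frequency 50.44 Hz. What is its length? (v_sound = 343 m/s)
L = v/(4f₁) = 1.7 m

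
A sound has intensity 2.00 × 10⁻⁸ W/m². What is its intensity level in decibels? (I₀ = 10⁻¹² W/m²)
β = 10·log₁₀(I/I₀) = 43.01 dB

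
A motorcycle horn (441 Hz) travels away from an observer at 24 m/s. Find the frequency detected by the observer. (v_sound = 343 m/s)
f_obs = f·v/(v + v_s) = 412.2 Hz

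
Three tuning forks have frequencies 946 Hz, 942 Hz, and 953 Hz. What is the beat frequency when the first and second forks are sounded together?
4 Hz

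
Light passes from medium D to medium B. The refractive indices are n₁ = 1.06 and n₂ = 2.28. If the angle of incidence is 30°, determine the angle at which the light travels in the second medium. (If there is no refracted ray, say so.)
sin θ₂ = (n₁/n₂)·sin θ₁ = 0.2325 → θ₂ = 13.44°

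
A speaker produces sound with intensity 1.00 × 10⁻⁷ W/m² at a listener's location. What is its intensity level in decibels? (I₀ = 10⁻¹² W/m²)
β = 10·log₁₀(I/I₀) = 50 dB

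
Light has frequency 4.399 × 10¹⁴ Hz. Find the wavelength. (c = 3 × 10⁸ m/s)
λ = c/f = 682 nm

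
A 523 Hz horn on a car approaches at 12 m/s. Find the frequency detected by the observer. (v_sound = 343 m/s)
f_obs = f·v/(v − v_s) = 542 Hz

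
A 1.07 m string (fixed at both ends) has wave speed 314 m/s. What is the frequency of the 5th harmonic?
fₙ = nv/(2L) = 733.6 Hz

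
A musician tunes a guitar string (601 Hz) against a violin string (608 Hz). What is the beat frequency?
7 Hz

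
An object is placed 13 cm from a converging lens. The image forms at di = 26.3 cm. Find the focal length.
1/f = 1/do + 1/di → f = 8.7 cm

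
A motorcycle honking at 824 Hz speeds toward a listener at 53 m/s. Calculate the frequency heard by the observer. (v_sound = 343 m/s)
f_obs = f·v/(v − v_s) = 974.6 Hz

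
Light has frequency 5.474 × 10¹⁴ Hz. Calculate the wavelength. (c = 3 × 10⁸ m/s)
λ = c/f = 548 nm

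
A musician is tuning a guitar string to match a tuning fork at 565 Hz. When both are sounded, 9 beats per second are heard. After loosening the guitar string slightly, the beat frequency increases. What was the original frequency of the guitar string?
556 Hz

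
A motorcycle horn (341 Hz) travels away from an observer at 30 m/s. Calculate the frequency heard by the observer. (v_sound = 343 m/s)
f_obs = f·v/(v + v_s) = 313.6 Hz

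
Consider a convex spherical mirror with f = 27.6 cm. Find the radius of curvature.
R = 2|f| = 55.2 cm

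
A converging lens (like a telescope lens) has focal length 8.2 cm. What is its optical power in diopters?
P = 1/f = 12.2 D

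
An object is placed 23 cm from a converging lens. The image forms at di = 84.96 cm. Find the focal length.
1/f = 1/do + 1/di → f = 18.1 cm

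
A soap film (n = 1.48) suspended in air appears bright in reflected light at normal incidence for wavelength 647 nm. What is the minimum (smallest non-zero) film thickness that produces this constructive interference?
2nt = (m − ½)λ with m = 1 → t = (m − ½)λ/(2n) = 109.3 nm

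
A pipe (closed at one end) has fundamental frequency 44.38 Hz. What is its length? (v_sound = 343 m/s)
L = v/(4f₁) = 1.932 m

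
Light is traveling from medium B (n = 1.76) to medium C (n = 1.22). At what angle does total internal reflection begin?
θc = arcsin(n₂/n₁) = 43.88°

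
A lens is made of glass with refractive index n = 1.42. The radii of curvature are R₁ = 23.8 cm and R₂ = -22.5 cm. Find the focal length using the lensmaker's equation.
1/f = (n − 1)(1/R₁ − 1/R₂) → f = 27.54 cm (converging lens)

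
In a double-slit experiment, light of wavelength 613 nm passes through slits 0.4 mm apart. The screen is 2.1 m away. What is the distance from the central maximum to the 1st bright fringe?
y = mλL/d = 3.218 mm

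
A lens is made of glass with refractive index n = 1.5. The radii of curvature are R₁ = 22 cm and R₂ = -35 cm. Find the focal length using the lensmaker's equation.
1/f = (n − 1)(1/R₁ − 1/R₂) → f = 27.02 cm (converging lens)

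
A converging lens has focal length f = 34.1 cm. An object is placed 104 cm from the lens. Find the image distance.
1/di = 1/f − 1/do → di = 50.74 cm (real image)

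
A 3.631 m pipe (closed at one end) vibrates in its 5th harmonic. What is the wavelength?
λₙ = 4L/n = 2.905 m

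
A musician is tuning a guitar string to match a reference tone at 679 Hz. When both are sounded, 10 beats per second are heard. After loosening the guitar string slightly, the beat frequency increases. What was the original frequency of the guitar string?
669 Hz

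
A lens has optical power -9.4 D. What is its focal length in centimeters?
f = 1/P = -10.64 cm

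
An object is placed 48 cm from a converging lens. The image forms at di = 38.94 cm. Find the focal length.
1/f = 1/do + 1/di → f = 21.5 cm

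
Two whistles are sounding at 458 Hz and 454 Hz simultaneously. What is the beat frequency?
4 Hz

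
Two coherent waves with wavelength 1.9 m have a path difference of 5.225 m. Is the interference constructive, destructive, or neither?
neither (partial) — path difference = 2.75λ, neither a whole number of wavelengths nor an odd multiple of λ/2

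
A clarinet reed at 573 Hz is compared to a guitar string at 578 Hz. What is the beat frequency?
5 Hz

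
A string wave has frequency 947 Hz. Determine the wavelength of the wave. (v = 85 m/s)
λ = v/f = 0.08976 m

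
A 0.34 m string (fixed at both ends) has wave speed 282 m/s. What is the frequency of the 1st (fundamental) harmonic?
fₙ = nv/(2L) = 414.7 Hz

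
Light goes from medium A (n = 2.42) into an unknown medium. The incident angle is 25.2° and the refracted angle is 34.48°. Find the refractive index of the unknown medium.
n₂ = n₁·sin θ₁ / sin θ₂ = 1.82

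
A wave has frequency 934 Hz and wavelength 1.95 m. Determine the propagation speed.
v = fλ = 1821 m/s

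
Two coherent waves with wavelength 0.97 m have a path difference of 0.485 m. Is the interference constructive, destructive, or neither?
destructive — path difference = 0.5λ, an odd multiple of λ/2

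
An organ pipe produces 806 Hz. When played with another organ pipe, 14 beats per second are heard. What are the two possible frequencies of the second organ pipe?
f₂ = 806 ± 14 Hz → 820 Hz or 792 Hz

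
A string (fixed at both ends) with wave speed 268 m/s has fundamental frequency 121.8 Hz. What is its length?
L = v/(2f₁) = 1.1 m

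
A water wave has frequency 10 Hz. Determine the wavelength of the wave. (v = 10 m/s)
λ = v/f = 1 m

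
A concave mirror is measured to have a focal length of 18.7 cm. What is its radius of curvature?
R = 2|f| = 37.4 cm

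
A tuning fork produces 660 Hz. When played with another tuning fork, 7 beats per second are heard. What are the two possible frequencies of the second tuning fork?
f₂ = 660 ± 7 Hz → 667 Hz or 653 Hz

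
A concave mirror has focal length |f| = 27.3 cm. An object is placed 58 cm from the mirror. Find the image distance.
f = +27.3 cm (concave); 1/di = 1/f − 1/do → di = 51.58 cm (real image, in front of mirror)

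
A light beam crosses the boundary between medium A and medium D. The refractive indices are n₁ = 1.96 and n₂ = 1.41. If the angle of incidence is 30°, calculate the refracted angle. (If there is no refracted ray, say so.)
sin θ₂ = (n₁/n₂)·sin θ₁ = 0.695 → θ₂ = 44.03°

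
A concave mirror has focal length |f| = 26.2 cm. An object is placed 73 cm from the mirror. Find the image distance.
f = +26.2 cm (concave); 1/di = 1/f − 1/do → di = 40.87 cm (real image, in front of mirror)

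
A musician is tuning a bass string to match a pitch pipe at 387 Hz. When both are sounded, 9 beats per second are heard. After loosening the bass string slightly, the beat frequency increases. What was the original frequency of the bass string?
378 Hz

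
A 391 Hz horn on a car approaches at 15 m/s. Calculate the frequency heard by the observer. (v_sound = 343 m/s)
f_obs = f·v/(v − v_s) = 408.9 Hz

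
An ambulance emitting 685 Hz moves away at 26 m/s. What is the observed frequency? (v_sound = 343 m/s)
f_obs = f·v/(v + v_s) = 636.7 Hz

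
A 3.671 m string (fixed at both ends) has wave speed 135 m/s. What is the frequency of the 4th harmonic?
fₙ = nv/(2L) = 73.55 Hz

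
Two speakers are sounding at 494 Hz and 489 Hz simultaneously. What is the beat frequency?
5 Hz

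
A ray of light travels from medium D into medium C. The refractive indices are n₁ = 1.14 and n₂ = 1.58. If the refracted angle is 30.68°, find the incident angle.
sin θ₁ = (n₂/n₁)·sin θ₂ → θ₁ = 45.01°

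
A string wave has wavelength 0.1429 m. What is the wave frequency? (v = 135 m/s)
f = v/λ = 944.7 Hz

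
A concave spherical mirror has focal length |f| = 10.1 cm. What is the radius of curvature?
R = 2|f| = 20.2 cm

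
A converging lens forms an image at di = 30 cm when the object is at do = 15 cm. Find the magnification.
M = −di/do = -2 (inverted image)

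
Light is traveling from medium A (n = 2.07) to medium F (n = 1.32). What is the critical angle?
θc = arcsin(n₂/n₁) = 39.62°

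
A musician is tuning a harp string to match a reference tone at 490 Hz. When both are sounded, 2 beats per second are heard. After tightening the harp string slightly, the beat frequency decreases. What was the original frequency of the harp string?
488 Hz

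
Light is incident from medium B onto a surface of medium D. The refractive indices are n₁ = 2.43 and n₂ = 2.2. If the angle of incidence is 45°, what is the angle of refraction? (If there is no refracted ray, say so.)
sin θ₂ = (n₁/n₂)·sin θ₁ = 0.781 → θ₂ = 51.36°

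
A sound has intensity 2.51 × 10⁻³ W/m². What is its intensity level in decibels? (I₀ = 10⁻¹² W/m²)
β = 10·log₁₀(I/I₀) = 94 dB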